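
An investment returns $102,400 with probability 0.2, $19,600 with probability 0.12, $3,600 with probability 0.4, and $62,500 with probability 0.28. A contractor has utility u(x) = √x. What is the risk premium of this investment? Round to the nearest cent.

E[u] = 0.2·√102400 + 0.12·√19600 + 0.4·√3600 + 0.28·√62500 = 0.2·320 + 0.12·140 + 0.4·60 + 0.28·250 = 174.8
CE = (174.8)² = 30555.04
Risk premium = EV − CE = 41772 − 30555.04 = 11216.96

$11,216.96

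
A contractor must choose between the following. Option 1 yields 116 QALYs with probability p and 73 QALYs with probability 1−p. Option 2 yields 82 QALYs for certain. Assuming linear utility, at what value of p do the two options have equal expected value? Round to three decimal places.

p·116 + (1−p)·73 = 82
43p + 73 = 82
p = (82 − 73) / 43

p = 0.209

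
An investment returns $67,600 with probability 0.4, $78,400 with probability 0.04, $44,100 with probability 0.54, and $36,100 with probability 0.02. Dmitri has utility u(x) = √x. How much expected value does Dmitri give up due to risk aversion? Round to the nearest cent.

E[u] = 0.4·√67600 + 0.04·√78400 + 0.54·√44100 + 0.02·√36100 = 0.4·260 + 0.04·280 + 0.54·210 + 0.02·190 = 232.4
CE = (232.4)² = 54009.76
Risk premium = EV − CE = 54712 − 54009.76 = 702.24

$702.24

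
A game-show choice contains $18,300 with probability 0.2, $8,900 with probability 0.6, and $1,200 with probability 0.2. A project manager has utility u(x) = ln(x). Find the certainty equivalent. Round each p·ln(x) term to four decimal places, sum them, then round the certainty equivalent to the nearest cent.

E[u] = 0.2·ln(18300) + 0.6·ln(8900) + 0.2·ln(1200) = 1.9629 + 5.4563 + 1.4180 = 8.8372
CE = e^8.8372 ≈ 6885.69

$6,885.69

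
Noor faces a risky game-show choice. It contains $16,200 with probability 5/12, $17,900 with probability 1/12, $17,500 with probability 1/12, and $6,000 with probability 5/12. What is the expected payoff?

$12,200

EV = 5/12 × 16200 + 1/12 × 17900 + 1/12 × 17500 + 5/12 × 6000 = 6750 + 1491.6667 + 1458.3333 + 2500 = 12200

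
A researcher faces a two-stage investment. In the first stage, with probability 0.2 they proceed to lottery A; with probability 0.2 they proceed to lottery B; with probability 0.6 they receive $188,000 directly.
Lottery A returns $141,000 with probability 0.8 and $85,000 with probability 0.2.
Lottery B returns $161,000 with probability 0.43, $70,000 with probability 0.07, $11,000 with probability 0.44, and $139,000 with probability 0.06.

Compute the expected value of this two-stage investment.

EV(A) = 0.8 × 141000 + 0.2 × 85000 = 112800 + 17000 = 129800
EV(B) = 0.43 × 161000 + 0.07 × 70000 + 0.44 × 11000 + 0.06 × 139000 = 69230 + 4900 + 4840 + 8340 = 87310
Branch C: 188000 (certain)
Overall = 0.2 × 129800 + 0.2 × 87310 + 0.6 × 188000 = 25960 + 17462 + 112800 = 156222

$156,222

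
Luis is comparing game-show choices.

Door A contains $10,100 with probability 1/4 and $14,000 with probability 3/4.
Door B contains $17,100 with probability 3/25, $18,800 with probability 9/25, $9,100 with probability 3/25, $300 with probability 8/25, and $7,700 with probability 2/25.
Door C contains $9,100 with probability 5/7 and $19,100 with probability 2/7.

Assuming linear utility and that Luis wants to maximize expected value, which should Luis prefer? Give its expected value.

Door A = 1/4 × 10100 + 3/4 × 14000 = 2525 + 10500 = 13025
Door B = 3/25 × 17100 + 9/25 × 18800 + 3/25 × 9100 + 8/25 × 300 + 2/25 × 7700 = 2052 + 6768 + 1092 + 96 + 616 = 10624
Door C = 5/7 × 9100 + 2/7 × 19100 = 6500 + 5457.1429 = 11957.1429

Door A ($13,025)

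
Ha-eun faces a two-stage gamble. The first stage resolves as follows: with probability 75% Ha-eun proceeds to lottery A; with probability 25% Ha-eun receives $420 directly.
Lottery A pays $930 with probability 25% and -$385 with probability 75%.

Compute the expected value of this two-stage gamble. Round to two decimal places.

EV(A) = 0.25 × 930 + 0.75 × (-385) = 232.5 − 288.75 = -56.25
Branch B: 420 (certain)
Overall = 0.75 × (-56.25) + 0.25 × 420 = -42.1875 + 105 = 62.8125

$62.81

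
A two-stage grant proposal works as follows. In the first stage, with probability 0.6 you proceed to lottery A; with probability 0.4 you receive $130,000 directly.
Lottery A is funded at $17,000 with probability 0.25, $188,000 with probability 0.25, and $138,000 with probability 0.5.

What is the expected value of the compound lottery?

$124,150

EV(A) = 0.25 × 17000 + 0.25 × 188000 + 0.5 × 138000 = 4250 + 47000 + 69000 = 120250
Branch B: 130000 (certain)
Overall = 0.6 × 120250 + 0.4 × 130000 = 72150 + 52000 = 124150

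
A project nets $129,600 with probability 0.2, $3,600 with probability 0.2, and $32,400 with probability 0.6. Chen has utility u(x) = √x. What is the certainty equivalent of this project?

E[u] = 0.2·√129600 + 0.2·√3600 + 0.6·√32400 = 0.2·360 + 0.2·60 + 0.6·180 = 192
CE = (192)² = 36864

$36,864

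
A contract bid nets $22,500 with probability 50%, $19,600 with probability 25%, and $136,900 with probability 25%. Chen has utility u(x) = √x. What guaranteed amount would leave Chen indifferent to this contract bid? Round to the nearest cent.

E[u] = 0.5·√22500 + 0.25·√19600 + 0.25·√136900 = 0.5·150 + 0.25·140 + 0.25·370 = 202.5
CE = (202.5)² = 41006.25

$41,006.25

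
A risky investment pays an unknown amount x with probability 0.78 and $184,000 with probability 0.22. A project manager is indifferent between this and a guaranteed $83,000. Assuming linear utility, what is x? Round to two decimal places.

x = $54,512.82

0.78·x + 0.22·184000 = 83000
0.78·x = 83000 − 40480 = 42520
x = 42520 / 0.78 = 54512.8205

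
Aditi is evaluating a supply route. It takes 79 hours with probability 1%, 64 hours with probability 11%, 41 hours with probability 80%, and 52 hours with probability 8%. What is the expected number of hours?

44.79 hours

EV = 0.01 × 79 + 0.11 × 64 + 0.8 × 41 + 0.08 × 52 = 0.79 + 7.04 + 32.8 + 4.16 = 44.79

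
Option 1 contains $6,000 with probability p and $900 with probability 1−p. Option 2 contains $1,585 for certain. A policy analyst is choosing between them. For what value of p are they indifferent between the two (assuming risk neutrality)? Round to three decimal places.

p = 0.134

p·6000 + (1−p)·900 = 1585
5100p + 900 = 1585
p = (1585 − 900) / 5100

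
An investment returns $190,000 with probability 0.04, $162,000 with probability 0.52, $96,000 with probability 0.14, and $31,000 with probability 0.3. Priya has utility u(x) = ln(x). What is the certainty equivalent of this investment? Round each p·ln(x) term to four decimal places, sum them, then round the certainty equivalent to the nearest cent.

$92,263.14

E[u] = 0.04·ln(190000) + 0.52·ln(162000) + 0.14·ln(96000) + 0.3·ln(31000) = 0.4862 + 6.2376 + 1.6061 + 3.1025 = 11.4324
CE = e^11.4324 ≈ 92263.14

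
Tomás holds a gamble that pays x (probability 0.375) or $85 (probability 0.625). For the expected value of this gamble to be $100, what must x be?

x = $125

0.375·x + 0.625·85 = 100
0.375·x = 100 − 53.125 = 46.875
x = 46.875 / 0.375 = 125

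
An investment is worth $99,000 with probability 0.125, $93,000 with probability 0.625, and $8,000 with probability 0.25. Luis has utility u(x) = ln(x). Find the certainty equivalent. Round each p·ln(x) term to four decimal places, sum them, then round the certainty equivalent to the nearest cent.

E[u] = 0.125·ln(99000) + 0.625·ln(93000) + 0.25·ln(8000) = 1.4379 + 7.1502 + 2.2468 = 10.8349
CE = e^10.8349 ≈ 50761.83

$50,761.83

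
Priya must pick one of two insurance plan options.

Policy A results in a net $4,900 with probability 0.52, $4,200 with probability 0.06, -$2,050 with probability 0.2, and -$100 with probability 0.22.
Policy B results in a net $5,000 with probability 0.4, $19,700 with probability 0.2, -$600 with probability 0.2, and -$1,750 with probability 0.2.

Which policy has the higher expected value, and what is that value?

Policy B ($5,470)

Policy A = 0.52 × 4900 + 0.06 × 4200 + 0.2 × (-2050) + 0.22 × (-100) = 2548 + 252 − 410 − 22 = 2368
Policy B = 0.4 × 5000 + 0.2 × 19700 + 0.2 × (-600) + 0.2 × (-1750) = 2000 + 3940 − 120 − 350 = 5470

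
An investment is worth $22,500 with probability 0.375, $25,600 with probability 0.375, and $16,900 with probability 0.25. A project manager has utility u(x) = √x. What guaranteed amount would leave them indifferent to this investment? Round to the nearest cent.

$22,126.56

E[u] = 0.375·√22500 + 0.375·√25600 + 0.25·√16900 = 0.375·150 + 0.375·160 + 0.25·130 = 148.75
CE = (148.75)² = 22126.5625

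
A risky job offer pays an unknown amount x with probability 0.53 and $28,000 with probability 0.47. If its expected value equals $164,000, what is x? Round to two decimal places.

0.53·x + 0.47·28000 = 164000
0.53·x = 164000 − 13160 = 150840
x = 150840 / 0.53 = 284603.7736

x = $284,603.77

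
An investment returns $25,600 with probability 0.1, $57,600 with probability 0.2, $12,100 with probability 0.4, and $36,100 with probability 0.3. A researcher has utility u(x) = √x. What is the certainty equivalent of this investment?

E[u] = 0.1·√25600 + 0.2·√57600 + 0.4·√12100 + 0.3·√36100 = 0.1·160 + 0.2·240 + 0.4·110 + 0.3·190 = 165
CE = (165)² = 27225

$27,225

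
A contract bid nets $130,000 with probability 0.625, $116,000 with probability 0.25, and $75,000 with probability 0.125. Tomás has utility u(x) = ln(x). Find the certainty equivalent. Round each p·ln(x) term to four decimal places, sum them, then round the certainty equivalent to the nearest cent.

$117,959.90

E[u] = 0.625·ln(130000) + 0.25·ln(116000) + 0.125·ln(75000) = 7.3596 + 2.9153 + 1.4032 = 11.6781
CE = e^11.6781 ≈ 117959.90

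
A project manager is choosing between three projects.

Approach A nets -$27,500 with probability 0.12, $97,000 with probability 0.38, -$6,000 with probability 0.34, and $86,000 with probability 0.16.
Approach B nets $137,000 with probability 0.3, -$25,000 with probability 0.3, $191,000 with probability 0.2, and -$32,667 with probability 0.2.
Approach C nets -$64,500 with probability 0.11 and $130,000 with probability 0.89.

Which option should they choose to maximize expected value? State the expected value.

Approach C ($108,605)

Approach A = 0.12 × (-27500) + 0.38 × 97000 + 0.34 × (-6000) + 0.16 × 86000 = -3300 + 36860 − 2040 + 13760 = 45280
Approach B = 0.3 × 137000 + 0.3 × (-25000) + 0.2 × 191000 + 0.2 × (-32667) = 41100 − 7500 + 38200 − 6533.4 = 65266.6
Approach C = 0.11 × (-64500) + 0.89 × 130000 = -7095 + 115700 = 108605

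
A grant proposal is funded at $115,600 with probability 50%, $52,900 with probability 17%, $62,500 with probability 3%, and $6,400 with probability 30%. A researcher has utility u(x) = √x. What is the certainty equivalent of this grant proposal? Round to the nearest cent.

$57,888.36

E[u] = 0.5·√115600 + 0.17·√52900 + 0.03·√62500 + 0.3·√6400 = 0.5·340 + 0.17·230 + 0.03·250 + 0.3·80 = 240.6
CE = (240.6)² = 57888.36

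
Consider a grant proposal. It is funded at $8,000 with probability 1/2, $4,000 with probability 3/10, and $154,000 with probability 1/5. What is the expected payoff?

$36,000

EV = 1/2 × 8000 + 3/10 × 4000 + 1/5 × 154000 = 4000 + 1200 + 30800 = 36000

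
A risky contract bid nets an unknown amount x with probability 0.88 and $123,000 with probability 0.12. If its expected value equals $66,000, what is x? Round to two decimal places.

x = $58,227.27

0.88·x + 0.12·123000 = 66000
0.88·x = 66000 − 14760 = 51240
x = 51240 / 0.88 = 58227.2727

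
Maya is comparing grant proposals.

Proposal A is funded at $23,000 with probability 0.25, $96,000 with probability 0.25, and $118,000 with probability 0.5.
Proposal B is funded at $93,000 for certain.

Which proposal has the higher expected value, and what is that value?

Proposal B ($93,000)

Proposal A = 0.25 × 23000 + 0.25 × 96000 + 0.5 × 118000 = 5750 + 24000 + 59000 = 88750
Proposal B: 93000 (certain)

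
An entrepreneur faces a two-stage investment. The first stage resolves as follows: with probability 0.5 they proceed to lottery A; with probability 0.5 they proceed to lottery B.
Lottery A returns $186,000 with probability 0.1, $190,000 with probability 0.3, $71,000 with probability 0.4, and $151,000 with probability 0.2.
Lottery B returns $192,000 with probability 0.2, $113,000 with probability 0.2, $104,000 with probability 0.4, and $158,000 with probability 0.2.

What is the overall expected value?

$134,200

EV(A) = 0.1 × 186000 + 0.3 × 190000 + 0.4 × 71000 + 0.2 × 151000 = 18600 + 57000 + 28400 + 30200 = 134200
EV(B) = 0.2 × 192000 + 0.2 × 113000 + 0.4 × 104000 + 0.2 × 158000 = 38400 + 22600 + 41600 + 31600 = 134200
Overall = 0.5 × 134200 + 0.5 × 134200 = 67100 + 67100 = 134200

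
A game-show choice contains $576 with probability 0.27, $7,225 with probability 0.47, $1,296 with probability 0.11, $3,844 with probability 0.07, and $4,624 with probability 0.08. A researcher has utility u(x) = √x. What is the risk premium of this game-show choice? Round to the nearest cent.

E[u] = 0.27·√576 + 0.47·√7225 + 0.11·√1296 + 0.07·√3844 + 0.08·√4624 = 0.27·24 + 0.47·85 + 0.11·36 + 0.07·62 + 0.08·68 = 60.17
CE = (60.17)² = 3620.4289
Risk premium = EV − CE = 4332.83 − 3620.4289 = 712.4011

$712.40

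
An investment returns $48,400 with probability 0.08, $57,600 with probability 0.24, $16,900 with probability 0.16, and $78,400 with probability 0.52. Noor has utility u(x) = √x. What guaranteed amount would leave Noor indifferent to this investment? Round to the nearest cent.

E[u] = 0.08·√48400 + 0.24·√57600 + 0.16·√16900 + 0.52·√78400 = 0.08·220 + 0.24·240 + 0.16·130 + 0.52·280 = 241.6
CE = (241.6)² = 58370.56

$58,370.56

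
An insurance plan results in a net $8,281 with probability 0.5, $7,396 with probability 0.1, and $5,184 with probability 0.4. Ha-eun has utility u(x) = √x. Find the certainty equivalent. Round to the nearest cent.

$6,872.41

E[u] = 0.5·√8281 + 0.1·√7396 + 0.4·√5184 = 0.5·91 + 0.1·86 + 0.4·72 = 82.9
CE = (82.9)² = 6872.41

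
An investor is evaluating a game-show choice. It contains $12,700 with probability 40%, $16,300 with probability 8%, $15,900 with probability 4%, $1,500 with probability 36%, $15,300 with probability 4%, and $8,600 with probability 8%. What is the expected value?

$8,860

EV = 0.4 × 12700 + 0.08 × 16300 + 0.04 × 15900 + 0.36 × 1500 + 0.04 × 15300 + 0.08 × 8600 = 5080 + 1304 + 636 + 540 + 612 + 688 = 8860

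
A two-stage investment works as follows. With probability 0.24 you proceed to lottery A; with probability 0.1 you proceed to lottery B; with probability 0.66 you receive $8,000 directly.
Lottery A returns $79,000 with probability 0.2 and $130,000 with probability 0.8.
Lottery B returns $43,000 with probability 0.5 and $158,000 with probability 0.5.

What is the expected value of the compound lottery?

EV(A) = 0.2 × 79000 + 0.8 × 130000 = 15800 + 104000 = 119800
EV(B) = 0.5 × 43000 + 0.5 × 158000 = 21500 + 79000 = 100500
Branch C: 8000 (certain)
Overall = 0.24 × 119800 + 0.1 × 100500 + 0.66 × 8000 = 28752 + 10050 + 5280 = 44082

$44,082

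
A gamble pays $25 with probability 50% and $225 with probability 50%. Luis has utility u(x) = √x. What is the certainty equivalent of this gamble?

$100

E[u] = 0.5·√25 + 0.5·√225 = 0.5·5 + 0.5·15 = 10
CE = (10)² = 100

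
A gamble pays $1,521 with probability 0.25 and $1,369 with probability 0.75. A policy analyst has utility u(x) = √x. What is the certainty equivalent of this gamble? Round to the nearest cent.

$1,406.25

E[u] = 0.25·√1521 + 0.75·√1369 = 0.25·39 + 0.75·37 = 37.5
CE = (37.5)² = 1406.25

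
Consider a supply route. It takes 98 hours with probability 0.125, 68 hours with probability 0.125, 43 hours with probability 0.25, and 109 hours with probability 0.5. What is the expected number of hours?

86 hours

EV = 0.125 × 98 + 0.125 × 68 + 0.25 × 43 + 0.5 × 109 = 12.25 + 8.5 + 10.75 + 54.5 = 86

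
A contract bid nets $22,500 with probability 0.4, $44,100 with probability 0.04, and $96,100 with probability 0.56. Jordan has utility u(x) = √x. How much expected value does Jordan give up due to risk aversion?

$6,016

E[u] = 0.4·√22500 + 0.04·√44100 + 0.56·√96100 = 0.4·150 + 0.04·210 + 0.56·310 = 242
CE = (242)² = 58564
Risk premium = EV − CE = 64580 − 58564 = 6016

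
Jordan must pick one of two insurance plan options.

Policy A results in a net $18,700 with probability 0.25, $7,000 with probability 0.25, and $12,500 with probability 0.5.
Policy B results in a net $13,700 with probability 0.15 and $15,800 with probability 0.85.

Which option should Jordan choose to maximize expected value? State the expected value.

Policy A = 0.25 × 18700 + 0.25 × 7000 + 0.5 × 12500 = 4675 + 1750 + 6250 = 12675
Policy B = 0.15 × 13700 + 0.85 × 15800 = 2055 + 13430 = 15485

Policy B ($15,485)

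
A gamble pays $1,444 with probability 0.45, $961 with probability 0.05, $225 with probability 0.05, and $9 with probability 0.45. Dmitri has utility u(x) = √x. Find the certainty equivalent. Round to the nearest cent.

E[u] = 0.45·√1444 + 0.05·√961 + 0.05·√225 + 0.45·√9 = 0.45·38 + 0.05·31 + 0.05·15 + 0.45·3 = 20.75
CE = (20.75)² = 430.5625

$430.56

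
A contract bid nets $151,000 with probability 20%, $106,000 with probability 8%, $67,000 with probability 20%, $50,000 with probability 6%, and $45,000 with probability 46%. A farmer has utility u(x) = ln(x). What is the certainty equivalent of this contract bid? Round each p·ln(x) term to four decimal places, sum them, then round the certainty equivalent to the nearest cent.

E[u] = 0.2·ln(151000) + 0.08·ln(106000) + 0.2·ln(67000) + 0.06·ln(50000) + 0.46·ln(45000) = 2.3850 + 0.9257 + 2.2225 + 0.6492 + 4.9286 = 11.1110
CE = e^11.1110 ≈ 66903.06

$66,903.06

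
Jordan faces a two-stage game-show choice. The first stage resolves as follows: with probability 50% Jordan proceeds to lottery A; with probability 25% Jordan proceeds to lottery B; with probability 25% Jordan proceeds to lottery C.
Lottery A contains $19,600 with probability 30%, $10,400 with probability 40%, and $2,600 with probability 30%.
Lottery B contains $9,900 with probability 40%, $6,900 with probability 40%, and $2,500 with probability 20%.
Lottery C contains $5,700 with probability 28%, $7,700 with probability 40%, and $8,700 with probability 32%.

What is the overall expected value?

EV(A) = 0.3 × 19600 + 0.4 × 10400 + 0.3 × 2600 = 5880 + 4160 + 780 = 10820
EV(B) = 0.4 × 9900 + 0.4 × 6900 + 0.2 × 2500 = 3960 + 2760 + 500 = 7220
EV(C) = 0.28 × 5700 + 0.4 × 7700 + 0.32 × 8700 = 1596 + 3080 + 2784 = 7460
Overall = 0.5 × 10820 + 0.25 × 7220 + 0.25 × 7460 = 5410 + 1805 + 1865 = 9080

$9,080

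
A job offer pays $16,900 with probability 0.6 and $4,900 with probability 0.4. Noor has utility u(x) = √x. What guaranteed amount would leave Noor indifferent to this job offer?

E[u] = 0.6·√16900 + 0.4·√4900 = 0.6·130 + 0.4·70 = 106
CE = (106)² = 11236

$11,236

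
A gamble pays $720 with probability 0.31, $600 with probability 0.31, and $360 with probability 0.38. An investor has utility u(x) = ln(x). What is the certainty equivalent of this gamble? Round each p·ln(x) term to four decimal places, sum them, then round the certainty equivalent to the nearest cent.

$522.85

E[u] = 0.31·ln(720) + 0.31·ln(600) + 0.38·ln(360) = 2.0396 + 1.9830 + 2.2367 = 6.2593
CE = e^6.2593 ≈ 522.85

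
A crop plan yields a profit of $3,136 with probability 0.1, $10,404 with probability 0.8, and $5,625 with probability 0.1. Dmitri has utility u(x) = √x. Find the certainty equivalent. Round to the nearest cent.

E[u] = 0.1·√3136 + 0.8·√10404 + 0.1·√5625 = 0.1·56 + 0.8·102 + 0.1·75 = 94.7
CE = (94.7)² = 8968.09

$8,968.09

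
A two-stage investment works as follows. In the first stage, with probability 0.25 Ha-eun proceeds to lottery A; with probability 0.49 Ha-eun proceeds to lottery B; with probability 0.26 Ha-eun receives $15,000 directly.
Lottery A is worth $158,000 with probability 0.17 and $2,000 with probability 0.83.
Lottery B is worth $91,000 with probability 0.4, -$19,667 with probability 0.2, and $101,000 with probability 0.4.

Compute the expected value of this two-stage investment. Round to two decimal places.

$46,734.63

EV(A) = 0.17 × 158000 + 0.83 × 2000 = 26860 + 1660 = 28520
EV(B) = 0.4 × 91000 + 0.2 × (-19667) + 0.4 × 101000 = 36400 − 3933.4 + 40400 = 72866.6
Branch C: 15000 (certain)
Overall = 0.25 × 28520 + 0.49 × 72866.6 + 0.26 × 15000 = 7130 + 35704.634 + 3900 = 46734.634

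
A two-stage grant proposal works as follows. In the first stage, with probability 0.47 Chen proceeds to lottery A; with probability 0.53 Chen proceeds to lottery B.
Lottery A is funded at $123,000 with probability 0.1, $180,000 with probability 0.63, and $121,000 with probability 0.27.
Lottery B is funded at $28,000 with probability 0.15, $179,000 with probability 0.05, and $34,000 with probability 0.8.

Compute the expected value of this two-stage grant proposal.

EV(A) = 0.1 × 123000 + 0.63 × 180000 + 0.27 × 121000 = 12300 + 113400 + 32670 = 158370
EV(B) = 0.15 × 28000 + 0.05 × 179000 + 0.8 × 34000 = 4200 + 8950 + 27200 = 40350
Overall = 0.47 × 158370 + 0.53 × 40350 = 74433.9 + 21385.5 = 95819.4

$95,819.40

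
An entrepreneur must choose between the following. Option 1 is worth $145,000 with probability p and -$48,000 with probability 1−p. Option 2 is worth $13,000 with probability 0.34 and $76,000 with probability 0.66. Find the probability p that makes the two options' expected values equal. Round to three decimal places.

EV(Option 2) = 0.34 × 13000 + 0.66 × 76000 = 4420 + 50160 = 54580
p·145000 + (1−p)·(-48000) = 54580
193000p − 48000 = 54580
p = (54580 + 48000) / 193000

p = 0.532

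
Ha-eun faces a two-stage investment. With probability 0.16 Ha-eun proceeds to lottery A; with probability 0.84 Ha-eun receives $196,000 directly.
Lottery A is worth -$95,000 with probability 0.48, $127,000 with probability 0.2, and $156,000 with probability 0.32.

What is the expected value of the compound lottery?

EV(A) = 0.48 × (-95000) + 0.2 × 127000 + 0.32 × 156000 = -45600 + 25400 + 49920 = 29720
Branch B: 196000 (certain)
Overall = 0.16 × 29720 + 0.84 × 196000 = 4755.2 + 164640 = 169395.2

$169,395.20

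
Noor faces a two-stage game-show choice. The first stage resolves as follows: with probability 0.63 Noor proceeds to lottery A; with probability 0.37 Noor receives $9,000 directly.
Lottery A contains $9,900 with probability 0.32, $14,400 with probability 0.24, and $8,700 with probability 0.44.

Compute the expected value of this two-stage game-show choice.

EV(A) = 0.32 × 9900 + 0.24 × 14400 + 0.44 × 8700 = 3168 + 3456 + 3828 = 10452
Branch B: 9000 (certain)
Overall = 0.63 × 10452 + 0.37 × 9000 = 6584.76 + 3330 = 9914.76

$9,914.76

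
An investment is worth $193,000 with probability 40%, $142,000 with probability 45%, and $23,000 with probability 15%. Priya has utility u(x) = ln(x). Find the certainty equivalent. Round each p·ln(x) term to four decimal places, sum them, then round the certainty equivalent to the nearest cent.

$122,186.03

E[u] = 0.4·ln(193000) + 0.45·ln(142000) + 0.15·ln(23000) = 4.8682 + 5.3386 + 1.5065 = 11.7133
CE = e^11.7133 ≈ 122186.03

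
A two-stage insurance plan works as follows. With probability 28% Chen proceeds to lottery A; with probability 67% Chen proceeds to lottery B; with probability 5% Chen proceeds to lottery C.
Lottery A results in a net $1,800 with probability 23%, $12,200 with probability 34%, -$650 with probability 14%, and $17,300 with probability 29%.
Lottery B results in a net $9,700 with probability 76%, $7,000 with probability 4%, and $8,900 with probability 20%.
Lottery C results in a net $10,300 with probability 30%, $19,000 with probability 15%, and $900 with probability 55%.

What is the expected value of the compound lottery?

EV(A) = 0.23 × 1800 + 0.34 × 12200 + 0.14 × (-650) + 0.29 × 17300 = 414 + 4148 − 91 + 5017 = 9488
EV(B) = 0.76 × 9700 + 0.04 × 7000 + 0.2 × 8900 = 7372 + 280 + 1780 = 9432
EV(C) = 0.3 × 10300 + 0.15 × 19000 + 0.55 × 900 = 3090 + 2850 + 495 = 6435
Overall = 0.28 × 9488 + 0.67 × 9432 + 0.05 × 6435 = 2656.64 + 6319.44 + 321.75 = 9297.83

$9,297.83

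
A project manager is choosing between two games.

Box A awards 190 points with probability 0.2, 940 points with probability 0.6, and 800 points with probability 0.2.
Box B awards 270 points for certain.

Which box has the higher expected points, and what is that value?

Box A = 0.2 × 190 + 0.6 × 940 + 0.2 × 800 = 38 + 564 + 160 = 762
Box B: 270 (certain)

Box A (762 points)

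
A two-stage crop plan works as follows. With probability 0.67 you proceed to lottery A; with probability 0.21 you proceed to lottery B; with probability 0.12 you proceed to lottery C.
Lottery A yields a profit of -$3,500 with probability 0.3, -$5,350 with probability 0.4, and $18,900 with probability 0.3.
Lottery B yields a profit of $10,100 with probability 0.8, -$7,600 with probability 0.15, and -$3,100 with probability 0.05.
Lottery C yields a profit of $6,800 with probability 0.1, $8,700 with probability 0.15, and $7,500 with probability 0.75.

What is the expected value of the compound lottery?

EV(A) = 0.3 × (-3500) + 0.4 × (-5350) + 0.3 × 18900 = -1050 − 2140 + 5670 = 2480
EV(B) = 0.8 × 10100 + 0.15 × (-7600) + 0.05 × (-3100) = 8080 − 1140 − 155 = 6785
EV(C) = 0.1 × 6800 + 0.15 × 8700 + 0.75 × 7500 = 680 + 1305 + 5625 = 7610
Overall = 0.67 × 2480 + 0.21 × 6785 + 0.12 × 7610 = 1661.6 + 1424.85 + 913.2 = 3999.65

$3,999.65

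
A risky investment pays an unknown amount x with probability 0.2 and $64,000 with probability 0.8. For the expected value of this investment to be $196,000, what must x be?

x = $724,000

0.2·x + 0.8·64000 = 196000
0.2·x = 196000 − 51200 = 144800
x = 144800 / 0.2 = 724000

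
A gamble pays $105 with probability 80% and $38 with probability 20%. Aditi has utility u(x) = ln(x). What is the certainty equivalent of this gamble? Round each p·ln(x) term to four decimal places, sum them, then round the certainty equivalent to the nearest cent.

$85.69

E[u] = 0.8·ln(105) + 0.2·ln(38) = 3.7232 + 0.7275 = 4.4507
CE = e^4.4507 ≈ 85.69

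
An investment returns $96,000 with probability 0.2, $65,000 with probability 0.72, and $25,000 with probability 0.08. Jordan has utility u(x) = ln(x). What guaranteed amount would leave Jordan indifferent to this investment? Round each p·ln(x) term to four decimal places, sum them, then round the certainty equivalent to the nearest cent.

$65,094.80

E[u] = 0.2·ln(96000) + 0.72·ln(65000) + 0.08·ln(25000) = 2.2944 + 7.9791 + 0.8101 = 11.0836
CE = e^11.0836 ≈ 65094.80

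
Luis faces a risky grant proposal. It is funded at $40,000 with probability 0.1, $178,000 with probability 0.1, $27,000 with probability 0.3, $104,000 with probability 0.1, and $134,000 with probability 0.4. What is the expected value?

EV = 0.1 × 40000 + 0.1 × 178000 + 0.3 × 27000 + 0.1 × 104000 + 0.4 × 134000 = 4000 + 17800 + 8100 + 10400 + 53600 = 93900

$93,900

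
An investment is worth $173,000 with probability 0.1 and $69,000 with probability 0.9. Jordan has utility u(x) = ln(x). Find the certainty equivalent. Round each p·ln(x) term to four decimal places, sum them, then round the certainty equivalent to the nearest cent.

E[u] = 0.1·ln(173000) + 0.9·ln(69000) = 1.2061 + 10.0277 = 11.2338
CE = e^11.2338 ≈ 75644.50

$75,644.50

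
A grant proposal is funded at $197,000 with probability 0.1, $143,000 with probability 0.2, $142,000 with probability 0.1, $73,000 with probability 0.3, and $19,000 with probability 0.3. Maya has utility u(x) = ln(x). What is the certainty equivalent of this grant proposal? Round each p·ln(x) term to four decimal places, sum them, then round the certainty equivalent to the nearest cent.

E[u] = 0.1·ln(197000) + 0.2·ln(143000) + 0.1·ln(142000) + 0.3·ln(73000) + 0.3·ln(19000) = 1.2191 + 2.3741 + 1.1864 + 3.3595 + 2.9557 = 11.0948
CE = e^11.0948 ≈ 65827.96

$65,827.96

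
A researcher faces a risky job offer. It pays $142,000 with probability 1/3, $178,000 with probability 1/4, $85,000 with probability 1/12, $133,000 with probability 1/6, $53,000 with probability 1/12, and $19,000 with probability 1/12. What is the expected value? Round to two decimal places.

$127,083.33

EV = 1/3 × 142000 + 1/4 × 178000 + 1/12 × 85000 + 1/6 × 133000 + 1/12 × 53000 + 1/12 × 19000 = 47333.3333 + 44500 + 7083.3333 + 22166.6667 + 4416.6667 + 1583.3333 = 127083.3333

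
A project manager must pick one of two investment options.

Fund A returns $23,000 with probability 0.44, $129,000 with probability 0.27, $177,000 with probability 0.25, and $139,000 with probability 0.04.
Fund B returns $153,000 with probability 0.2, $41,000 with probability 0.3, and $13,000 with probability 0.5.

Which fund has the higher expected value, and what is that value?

Fund A = 0.44 × 23000 + 0.27 × 129000 + 0.25 × 177000 + 0.04 × 139000 = 10120 + 34830 + 44250 + 5560 = 94760
Fund B = 0.2 × 153000 + 0.3 × 41000 + 0.5 × 13000 = 30600 + 12300 + 6500 = 49400

Fund A ($94,760)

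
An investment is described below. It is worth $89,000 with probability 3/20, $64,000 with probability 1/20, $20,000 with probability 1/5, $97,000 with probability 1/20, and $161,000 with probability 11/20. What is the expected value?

$113,950

EV = 3/20 × 89000 + 1/20 × 64000 + 1/5 × 20000 + 1/20 × 97000 + 11/20 × 161000 = 13350 + 3200 + 4000 + 4850 + 88550 = 113950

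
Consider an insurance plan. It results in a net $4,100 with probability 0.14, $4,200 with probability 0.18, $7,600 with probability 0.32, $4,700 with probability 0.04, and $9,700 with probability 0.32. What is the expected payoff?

EV = 0.14 × 4100 + 0.18 × 4200 + 0.32 × 7600 + 0.04 × 4700 + 0.32 × 9700 = 574 + 756 + 2432 + 188 + 3104 = 7054

$7,054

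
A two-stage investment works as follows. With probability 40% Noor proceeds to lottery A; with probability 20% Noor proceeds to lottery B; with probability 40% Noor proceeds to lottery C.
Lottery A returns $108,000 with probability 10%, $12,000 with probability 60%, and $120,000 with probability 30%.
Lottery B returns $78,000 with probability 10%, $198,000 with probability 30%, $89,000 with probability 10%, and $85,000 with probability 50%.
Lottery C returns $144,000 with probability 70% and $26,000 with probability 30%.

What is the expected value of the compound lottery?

EV(A) = 0.1 × 108000 + 0.6 × 12000 + 0.3 × 120000 = 10800 + 7200 + 36000 = 54000
EV(B) = 0.1 × 78000 + 0.3 × 198000 + 0.1 × 89000 + 0.5 × 85000 = 7800 + 59400 + 8900 + 42500 = 118600
EV(C) = 0.7 × 144000 + 0.3 × 26000 = 100800 + 7800 = 108600
Overall = 0.4 × 54000 + 0.2 × 118600 + 0.4 × 108600 = 21600 + 23720 + 43440 = 88760

$88,760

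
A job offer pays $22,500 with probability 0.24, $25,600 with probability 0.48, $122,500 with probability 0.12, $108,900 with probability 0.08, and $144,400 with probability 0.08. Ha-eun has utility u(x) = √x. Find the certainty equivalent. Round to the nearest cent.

$44,774.56

E[u] = 0.24·√22500 + 0.48·√25600 + 0.12·√122500 + 0.08·√108900 + 0.08·√144400 = 0.24·150 + 0.48·160 + 0.12·350 + 0.08·330 + 0.08·380 = 211.6
CE = (211.6)² = 44774.56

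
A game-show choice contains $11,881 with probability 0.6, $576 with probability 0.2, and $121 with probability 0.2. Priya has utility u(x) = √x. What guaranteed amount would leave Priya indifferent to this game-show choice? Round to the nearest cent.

$5,241.76

E[u] = 0.6·√11881 + 0.2·√576 + 0.2·√121 = 0.6·109 + 0.2·24 + 0.2·11 = 72.4
CE = (72.4)² = 5241.76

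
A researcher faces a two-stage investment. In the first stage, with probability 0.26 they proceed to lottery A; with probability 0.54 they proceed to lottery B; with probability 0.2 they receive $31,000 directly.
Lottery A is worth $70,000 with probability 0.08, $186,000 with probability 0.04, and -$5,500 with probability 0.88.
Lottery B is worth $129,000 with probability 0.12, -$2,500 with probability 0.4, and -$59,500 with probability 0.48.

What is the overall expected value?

EV(A) = 0.08 × 70000 + 0.04 × 186000 + 0.88 × (-5500) = 5600 + 7440 − 4840 = 8200
EV(B) = 0.12 × 129000 + 0.4 × (-2500) + 0.48 × (-59500) = 15480 − 1000 − 28560 = -14080
Branch C: 31000 (certain)
Overall = 0.26 × 8200 + 0.54 × (-14080) + 0.2 × 31000 = 2132 − 7603.2 + 6200 = 728.8

$728.80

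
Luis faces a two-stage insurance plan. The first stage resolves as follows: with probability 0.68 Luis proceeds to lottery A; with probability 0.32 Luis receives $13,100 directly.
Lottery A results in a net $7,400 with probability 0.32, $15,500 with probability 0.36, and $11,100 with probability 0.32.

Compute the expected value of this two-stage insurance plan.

EV(A) = 0.32 × 7400 + 0.36 × 15500 + 0.32 × 11100 = 2368 + 5580 + 3552 = 11500
Branch B: 13100 (certain)
Overall = 0.68 × 11500 + 0.32 × 13100 = 7820 + 4192 = 12012

$12,012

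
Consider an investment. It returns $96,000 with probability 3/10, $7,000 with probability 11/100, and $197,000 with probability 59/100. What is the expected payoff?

$145,800

EV = 3/10 × 96000 + 11/100 × 7000 + 59/100 × 197000 = 28800 + 770 + 116230 = 145800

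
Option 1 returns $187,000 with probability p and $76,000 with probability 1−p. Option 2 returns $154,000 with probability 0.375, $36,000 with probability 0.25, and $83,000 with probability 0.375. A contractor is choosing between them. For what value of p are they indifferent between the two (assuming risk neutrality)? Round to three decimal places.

EV(Option 2) = 0.375 × 154000 + 0.25 × 36000 + 0.375 × 83000 = 57750 + 9000 + 31125 = 97875
p·187000 + (1−p)·76000 = 97875
111000p + 76000 = 97875
p = (97875 − 76000) / 111000

p = 0.197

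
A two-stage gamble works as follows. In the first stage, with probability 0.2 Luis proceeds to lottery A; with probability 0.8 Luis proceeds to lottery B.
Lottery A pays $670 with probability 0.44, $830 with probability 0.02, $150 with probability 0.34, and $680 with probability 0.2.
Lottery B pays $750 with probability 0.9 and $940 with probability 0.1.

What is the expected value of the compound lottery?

$714.88

EV(A) = 0.44 × 670 + 0.02 × 830 + 0.34 × 150 + 0.2 × 680 = 294.8 + 16.6 + 51 + 136 = 498.4
EV(B) = 0.9 × 750 + 0.1 × 940 = 675 + 94 = 769
Overall = 0.2 × 498.4 + 0.8 × 769 = 99.68 + 615.2 = 714.88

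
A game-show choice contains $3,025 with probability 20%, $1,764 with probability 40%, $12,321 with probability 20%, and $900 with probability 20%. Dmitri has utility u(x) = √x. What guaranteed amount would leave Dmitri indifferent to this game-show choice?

$3,136

E[u] = 0.2·√3025 + 0.4·√1764 + 0.2·√12321 + 0.2·√900 = 0.2·55 + 0.4·42 + 0.2·111 + 0.2·30 = 56
CE = (56)² = 3136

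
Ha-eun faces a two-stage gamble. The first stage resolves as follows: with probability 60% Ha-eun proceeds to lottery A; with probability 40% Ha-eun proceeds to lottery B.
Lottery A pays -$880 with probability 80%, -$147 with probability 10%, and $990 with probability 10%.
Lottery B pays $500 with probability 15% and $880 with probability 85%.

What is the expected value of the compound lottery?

EV(A) = 0.8 × (-880) + 0.1 × (-147) + 0.1 × 990 = -704 − 14.7 + 99 = -619.7
EV(B) = 0.15 × 500 + 0.85 × 880 = 75 + 748 = 823
Overall = 0.6 × (-619.7) + 0.4 × 823 = -371.82 + 329.2 = -42.62

-$42.62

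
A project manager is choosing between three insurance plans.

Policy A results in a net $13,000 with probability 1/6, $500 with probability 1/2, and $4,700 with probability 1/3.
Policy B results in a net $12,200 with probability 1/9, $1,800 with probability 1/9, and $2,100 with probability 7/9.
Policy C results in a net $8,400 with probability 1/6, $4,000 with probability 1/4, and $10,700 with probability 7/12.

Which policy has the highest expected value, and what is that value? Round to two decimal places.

Policy A = 1/6 × 13000 + 1/2 × 500 + 1/3 × 4700 = 2166.6667 + 250 + 1566.6667 = 3983.3333
Policy B = 1/9 × 12200 + 1/9 × 1800 + 7/9 × 2100 = 1355.5556 + 200 + 1633.3333 = 3188.8889
Policy C = 1/6 × 8400 + 1/4 × 4000 + 7/12 × 10700 = 1400 + 1000 + 6241.6667 = 8641.6667

Policy C ($8,641.67)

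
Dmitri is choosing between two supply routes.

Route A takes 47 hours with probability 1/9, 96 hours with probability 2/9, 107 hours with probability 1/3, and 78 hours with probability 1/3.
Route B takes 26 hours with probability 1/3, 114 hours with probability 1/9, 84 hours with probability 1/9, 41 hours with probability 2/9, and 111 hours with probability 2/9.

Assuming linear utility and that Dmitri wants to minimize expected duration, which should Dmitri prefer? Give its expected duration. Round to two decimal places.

Route A = 1/9 × 47 + 2/9 × 96 + 1/3 × 107 + 1/3 × 78 = 5.2222 + 21.3333 + 35.6667 + 26 = 88.2222
Route B = 1/3 × 26 + 1/9 × 114 + 1/9 × 84 + 2/9 × 41 + 2/9 × 111 = 8.6667 + 12.6667 + 9.3333 + 9.1111 + 24.6667 = 64.4444

Route B (64.44 hours)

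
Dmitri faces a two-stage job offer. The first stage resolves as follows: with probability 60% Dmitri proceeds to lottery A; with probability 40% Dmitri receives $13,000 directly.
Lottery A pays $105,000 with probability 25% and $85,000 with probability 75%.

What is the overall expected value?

EV(A) = 0.25 × 105000 + 0.75 × 85000 = 26250 + 63750 = 90000
Branch B: 13000 (certain)
Overall = 0.6 × 90000 + 0.4 × 13000 = 54000 + 5200 = 59200

$59,200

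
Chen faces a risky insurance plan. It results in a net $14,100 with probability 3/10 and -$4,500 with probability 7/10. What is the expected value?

$1,080

EV = 3/10 × 14100 + 7/10 × (-4500) = 4230 − 3150 = 1080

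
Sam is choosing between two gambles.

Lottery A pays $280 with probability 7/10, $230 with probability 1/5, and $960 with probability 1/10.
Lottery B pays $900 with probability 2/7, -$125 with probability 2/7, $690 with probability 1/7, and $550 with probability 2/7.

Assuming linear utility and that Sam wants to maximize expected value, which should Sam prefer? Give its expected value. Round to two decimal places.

Lottery A = 7/10 × 280 + 1/5 × 230 + 1/10 × 960 = 196 + 46 + 96 = 338
Lottery B = 2/7 × 900 + 2/7 × (-125) + 1/7 × 690 + 2/7 × 550 = 257.1429 − 35.7143 + 98.5714 + 157.1429 = 477.1429

Lottery B ($477.14)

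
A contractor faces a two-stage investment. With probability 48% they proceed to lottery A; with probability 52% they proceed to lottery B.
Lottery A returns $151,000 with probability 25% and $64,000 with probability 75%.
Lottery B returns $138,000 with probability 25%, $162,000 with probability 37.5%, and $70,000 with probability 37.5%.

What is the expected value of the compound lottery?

$104,340

EV(A) = 0.25 × 151000 + 0.75 × 64000 = 37750 + 48000 = 85750
EV(B) = 0.25 × 138000 + 0.375 × 162000 + 0.375 × 70000 = 34500 + 60750 + 26250 = 121500
Overall = 0.48 × 85750 + 0.52 × 121500 = 41160 + 63180 = 104340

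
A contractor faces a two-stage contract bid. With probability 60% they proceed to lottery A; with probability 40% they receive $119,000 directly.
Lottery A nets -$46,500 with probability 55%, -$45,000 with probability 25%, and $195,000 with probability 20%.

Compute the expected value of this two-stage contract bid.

$48,905

EV(A) = 0.55 × (-46500) + 0.25 × (-45000) + 0.2 × 195000 = -25575 − 11250 + 39000 = 2175
Branch B: 119000 (certain)
Overall = 0.6 × 2175 + 0.4 × 119000 = 1305 + 47600 = 48905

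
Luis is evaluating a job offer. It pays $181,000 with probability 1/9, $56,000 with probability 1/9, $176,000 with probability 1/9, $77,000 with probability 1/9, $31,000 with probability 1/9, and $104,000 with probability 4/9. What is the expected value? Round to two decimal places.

EV = 1/9 × 181000 + 1/9 × 56000 + 1/9 × 176000 + 1/9 × 77000 + 1/9 × 31000 + 4/9 × 104000 = 20111.1111 + 6222.2222 + 19555.5556 + 8555.5556 + 3444.4444 + 46222.2222 = 104111.1111

$104,111.11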